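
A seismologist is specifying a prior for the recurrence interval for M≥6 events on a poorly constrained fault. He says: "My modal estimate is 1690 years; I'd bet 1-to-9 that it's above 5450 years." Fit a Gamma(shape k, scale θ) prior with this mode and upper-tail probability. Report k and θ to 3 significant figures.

k ≈ 2.38, θ ≈ 1230

Gamma(k,θ) with k>1 has mode (k−1)θ, so θ = 1690/(k−1).
Need P(X < 5450) = 0.9 with θ tied to k this way. Start at k = 2, θ = 1690: P(X<5450) ≈ 0.832.
Too low — raise k to concentrate. Iterating converges to k ≈ 2.38.
Then θ = 1690/(2.38−1) ≈ 1230.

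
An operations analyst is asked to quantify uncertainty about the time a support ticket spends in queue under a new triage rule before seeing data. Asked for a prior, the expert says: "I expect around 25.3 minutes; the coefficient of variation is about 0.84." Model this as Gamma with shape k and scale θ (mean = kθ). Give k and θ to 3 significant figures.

For Gamma(k, scale θ): mean = kθ, variance = kθ², so CV = 1/√k.
CV = 0.84, hence k = 1/CV² = 1.42.
Then θ = mean/k = 25.3/1.42 = 17.9.

k ≈ 1.42, θ ≈ 17.9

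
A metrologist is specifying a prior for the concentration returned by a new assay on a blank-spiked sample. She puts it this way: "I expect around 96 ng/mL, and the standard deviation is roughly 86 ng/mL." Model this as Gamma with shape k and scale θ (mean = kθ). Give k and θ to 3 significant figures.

k ≈ 1.25, θ ≈ 77

For Gamma(k, scale θ): mean = kθ, variance = kθ², so CV = 1/√k.
CV = SD/mean = 86/96 = 0.8958, hence k = 1/CV² = 1.25.
Then θ = mean/k = 96/1.25 = 77.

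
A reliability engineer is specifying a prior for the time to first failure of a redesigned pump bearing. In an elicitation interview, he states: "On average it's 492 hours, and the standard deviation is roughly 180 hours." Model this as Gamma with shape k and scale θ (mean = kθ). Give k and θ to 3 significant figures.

k ≈ 7.47, θ ≈ 65.9

For Gamma(k, scale θ): mean = kθ, variance = kθ², so CV = 1/√k.
CV = SD/mean = 180/492 = 0.3659, hence k = 1/CV² = 7.47.
Then θ = mean/k = 492/7.47 = 65.9.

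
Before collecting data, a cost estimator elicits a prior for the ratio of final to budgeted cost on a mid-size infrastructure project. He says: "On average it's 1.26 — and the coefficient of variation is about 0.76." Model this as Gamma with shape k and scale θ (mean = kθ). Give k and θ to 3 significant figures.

k ≈ 1.73, θ ≈ 0.728

For Gamma(k, scale θ): mean = kθ, variance = kθ², so CV = 1/√k.
CV = 0.76, hence k = 1/CV² = 1.73.
Then θ = mean/k = 1.26/1.73 = 0.728.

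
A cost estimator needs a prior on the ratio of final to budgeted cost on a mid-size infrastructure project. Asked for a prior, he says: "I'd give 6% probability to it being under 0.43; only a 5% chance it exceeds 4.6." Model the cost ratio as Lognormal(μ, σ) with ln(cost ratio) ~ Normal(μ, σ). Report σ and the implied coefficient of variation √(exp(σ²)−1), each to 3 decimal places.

σ ≈ 0.741, CV ≈ 0.855

If T ~ Lognormal(μ,σ) then ln T ~ Normal(μ,σ), so the p-quantile of ln T is μ + z_p·σ.
ln(0.43) = -0.844 and ln(4.6) = 1.526; z_{0.06} = -1.555, z_{0.95} = 1.645.
σ = (1.526 − -0.844)/(1.645 − (-1.555)) = 0.741.
μ = -0.844 − (-1.555)·0.741 = 0.308.
CV = √(exp(σ²)−1) = √(exp(0.5487)−1) = 0.855.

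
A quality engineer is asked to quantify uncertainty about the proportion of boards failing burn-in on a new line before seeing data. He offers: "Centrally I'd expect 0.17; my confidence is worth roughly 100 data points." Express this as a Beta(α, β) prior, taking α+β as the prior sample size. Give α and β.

α = 17, β = 83

Under the effective-sample-size interpretation, Beta(α, β) has prior mean α/(α+β) and prior sample size α+β.
So α+β = 100 and α/(α+β) = 0.17, giving α = 0.17·100 = 17 and β = 100 − 17 = 83.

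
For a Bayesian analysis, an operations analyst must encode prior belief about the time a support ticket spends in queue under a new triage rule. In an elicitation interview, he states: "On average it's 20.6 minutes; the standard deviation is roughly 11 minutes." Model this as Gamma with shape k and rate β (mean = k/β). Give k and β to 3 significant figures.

k ≈ 3.51, β ≈ 0.17

For Gamma(k, rate β): mean = k/β, variance = k/β², so CV = 1/√k.
CV = SD/mean = 11/20.6 = 0.534, hence k = 1/CV² = 3.51.
Then β = k/mean = 3.51/20.6 = 0.17.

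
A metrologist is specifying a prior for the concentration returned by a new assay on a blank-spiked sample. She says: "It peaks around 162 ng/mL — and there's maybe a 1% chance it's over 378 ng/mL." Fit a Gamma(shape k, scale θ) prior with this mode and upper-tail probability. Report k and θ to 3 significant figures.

Gamma(k,θ) with k>1 has mode (k−1)θ, so θ = 162/(k−1).
Need P(X < 378) = 0.99 with θ tied to k this way. Start at k = 2, θ = 162: P(X<378) ≈ 0.677.
Too low — raise k to concentrate. Iterating converges to k ≈ 7.63.
Then θ = 162/(7.63−1) ≈ 24.4.

k ≈ 7.63, θ ≈ 24.4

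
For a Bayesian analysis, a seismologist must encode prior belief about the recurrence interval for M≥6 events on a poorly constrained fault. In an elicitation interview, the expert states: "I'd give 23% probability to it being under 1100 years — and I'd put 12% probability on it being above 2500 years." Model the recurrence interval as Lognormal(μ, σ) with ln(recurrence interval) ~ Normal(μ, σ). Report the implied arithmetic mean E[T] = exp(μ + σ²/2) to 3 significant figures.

If T ~ Lognormal(μ,σ) then ln T ~ Normal(μ,σ), so the p-quantile of ln T is μ + z_p·σ.
ln(1100) = 7.003 and ln(2500) = 7.824; z_{0.23} = -0.7388, z_{0.88} = 1.175.
σ = (7.824 − 7.003)/(1.175 − (-0.7388)) = 0.429.
μ = 7.003 − (-0.7388)·0.429 = 7.320.
E[T] = exp(μ + σ²/2) = exp(7.320 + 0.0920) = 1660 years.

E[T] ≈ 1660 years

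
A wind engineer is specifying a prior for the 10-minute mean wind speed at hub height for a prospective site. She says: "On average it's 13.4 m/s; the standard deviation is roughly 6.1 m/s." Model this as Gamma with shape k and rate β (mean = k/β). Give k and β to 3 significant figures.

k ≈ 4.83, β ≈ 0.36

For Gamma(k, rate β): mean = k/β, variance = k/β², so CV = 1/√k.
CV = SD/mean = 6.1/13.4 = 0.4552, hence k = 1/CV² = 4.83.
Then β = k/mean = 4.83/13.4 = 0.36.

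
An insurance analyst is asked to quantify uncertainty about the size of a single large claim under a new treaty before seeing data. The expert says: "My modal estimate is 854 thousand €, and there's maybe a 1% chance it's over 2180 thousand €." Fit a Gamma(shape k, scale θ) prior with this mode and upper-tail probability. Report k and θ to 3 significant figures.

k ≈ 6.32, θ ≈ 161

Gamma(k,θ) with k>1 has mode (k−1)θ, so θ = 854/(k−1).
Need P(X < 2180) = 0.99 with θ tied to k this way. Start at k = 2, θ = 854: P(X<2180) ≈ 0.723.
Too low — raise k to concentrate. Iterating converges to k ≈ 6.32.
Then θ = 854/(6.32−1) ≈ 161.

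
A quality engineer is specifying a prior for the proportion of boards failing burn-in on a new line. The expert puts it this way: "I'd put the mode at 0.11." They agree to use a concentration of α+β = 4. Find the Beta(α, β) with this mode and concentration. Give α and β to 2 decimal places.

α = 1.22, β = 2.78

For α,β > 1 the Beta mode is (α−1)/(α+β−2). With α+β = 4, the mode is (α−1)/2.
Set (α−1)/2 = 0.11 → α = 1 + 0.11·2 = 1.22.
β = 4 − α = 2.78.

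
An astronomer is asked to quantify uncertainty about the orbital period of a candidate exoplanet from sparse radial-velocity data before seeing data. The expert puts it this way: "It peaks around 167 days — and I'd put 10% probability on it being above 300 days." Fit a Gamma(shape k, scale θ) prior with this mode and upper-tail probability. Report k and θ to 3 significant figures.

Gamma(k,θ) with k>1 has mode (k−1)θ, so θ = 167/(k−1).
Need P(X < 300) = 0.9 with θ tied to k this way. Start at k = 2, θ = 167: P(X<300) ≈ 0.536.
Too low — raise k to concentrate. Iterating converges to k ≈ 6.55.
Then θ = 167/(6.55−1) ≈ 30.1.

k ≈ 6.55, θ ≈ 30.1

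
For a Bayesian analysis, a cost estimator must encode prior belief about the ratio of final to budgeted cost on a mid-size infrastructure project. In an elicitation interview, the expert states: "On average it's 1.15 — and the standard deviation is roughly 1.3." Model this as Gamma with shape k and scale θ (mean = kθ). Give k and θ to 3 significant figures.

k ≈ 0.783, θ ≈ 1.47

For Gamma(k, scale θ): mean = kθ, variance = kθ², so CV = 1/√k.
CV = SD/mean = 1.3/1.15 = 1.13, hence k = 1/CV² = 0.783.
Then θ = mean/k = 1.15/0.783 = 1.47.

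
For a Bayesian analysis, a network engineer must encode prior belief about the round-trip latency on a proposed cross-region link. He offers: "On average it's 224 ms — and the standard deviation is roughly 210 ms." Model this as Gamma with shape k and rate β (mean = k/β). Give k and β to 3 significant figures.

For Gamma(k, rate β): mean = k/β, variance = k/β², so CV = 1/√k.
CV = SD/mean = 210/224 = 0.9375, hence k = 1/CV² = 1.14.
Then β = k/mean = 1.14/224 = 0.00508.

k ≈ 1.14, β ≈ 0.00508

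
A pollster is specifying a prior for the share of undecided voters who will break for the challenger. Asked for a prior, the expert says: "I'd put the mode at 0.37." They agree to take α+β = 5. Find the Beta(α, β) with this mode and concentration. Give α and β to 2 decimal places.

For α,β > 1 the Beta mode is (α−1)/(α+β−2). With α+β = 5, the mode is (α−1)/3.
Set (α−1)/3 = 0.37 → α = 1 + 0.37·3 = 2.11.
β = 5 − α = 2.89.

α = 2.11, β = 2.89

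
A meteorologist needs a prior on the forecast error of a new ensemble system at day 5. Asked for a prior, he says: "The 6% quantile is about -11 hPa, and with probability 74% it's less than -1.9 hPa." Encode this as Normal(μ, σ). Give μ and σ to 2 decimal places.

The p-quantile of Normal(μ,σ) is μ + z_p·σ, with z_{0.06} = -1.555 and z_{0.74} = 0.6433.
Eliminate σ: μ = (z₂·x₁ − z₁·x₂)/(z₂ − z₁) = (0.6433·-11 − (-1.555)·-1.9)/2.198 = -4.56.
Then σ = (x₂ − x₁)/(z₂ − z₁) = (-1.9 − -11)/2.198 = 4.14.

μ = -4.56, σ = 4.14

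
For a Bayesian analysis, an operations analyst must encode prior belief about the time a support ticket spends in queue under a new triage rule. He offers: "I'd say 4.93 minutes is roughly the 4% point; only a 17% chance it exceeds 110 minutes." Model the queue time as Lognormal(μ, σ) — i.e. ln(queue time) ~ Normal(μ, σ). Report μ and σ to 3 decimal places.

If T ~ Lognormal(μ,σ) then ln T ~ Normal(μ,σ), so the p-quantile of ln T is μ + z_p·σ.
ln(4.93) = 1.595 and ln(110) = 4.7; z_{0.04} = -1.751, z_{0.83} = 0.9542.
σ = (4.7 − 1.595)/(0.9542 − (-1.751)) = 1.148.
μ = 1.595 − (-1.751)·1.148 = 3.605.

μ ≈ 3.605, σ ≈ 1.148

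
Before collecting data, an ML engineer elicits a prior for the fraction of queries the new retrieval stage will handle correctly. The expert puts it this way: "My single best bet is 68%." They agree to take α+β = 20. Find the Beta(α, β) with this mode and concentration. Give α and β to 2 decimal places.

α = 13.24, β = 6.76

For α,β > 1 the Beta mode is (α−1)/(α+β−2). With α+β = 20, the mode is (α−1)/18.
Set (α−1)/18 = 0.68 → α = 1 + 0.68·18 = 13.24.
β = 20 − α = 6.76.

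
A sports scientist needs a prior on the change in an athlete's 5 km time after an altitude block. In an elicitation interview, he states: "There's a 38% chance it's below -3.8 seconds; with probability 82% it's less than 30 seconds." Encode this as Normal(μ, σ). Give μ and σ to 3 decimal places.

μ = 4.657, σ = 27.686

The p-quantile of Normal(μ,σ) is μ + z_p·σ, with z_{0.38} = -0.3055 and z_{0.82} = 0.9154.
Eliminate σ: μ = (z₂·x₁ − z₁·x₂)/(z₂ − z₁) = (0.9154·-3.8 − (-0.3055)·30)/1.221 = 4.657.
Then σ = (x₂ − x₁)/(z₂ − z₁) = (30 − -3.8)/1.221 = 27.686.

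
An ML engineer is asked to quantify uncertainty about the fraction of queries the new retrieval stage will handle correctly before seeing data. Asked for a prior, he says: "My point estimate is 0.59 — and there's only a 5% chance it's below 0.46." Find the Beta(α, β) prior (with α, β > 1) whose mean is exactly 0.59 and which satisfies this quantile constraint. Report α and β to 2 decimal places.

α ≈ 23.27, β ≈ 16.17

With mean 0.59 fixed, write α = 0.59s, β = 0.41s where s = α+β.
Need P(θ < 0.46) = 0.05 under Beta(0.59s, 0.41s). Normal approximation: (q−m)/√(m(1−m)/s) ≈ z_{0.05} = -1.64, so s ≈ 0.59·0.41·(-1.64)²/(0.46−0.59)² = 38.7.
At s = 38.7: P(θ<0.46) ≈ 0.052. Adjusting to match 0.05 gives s ≈ 39.43.
So α = 0.59·39.43 ≈ 23.27, β = 0.41·39.43 ≈ 16.17.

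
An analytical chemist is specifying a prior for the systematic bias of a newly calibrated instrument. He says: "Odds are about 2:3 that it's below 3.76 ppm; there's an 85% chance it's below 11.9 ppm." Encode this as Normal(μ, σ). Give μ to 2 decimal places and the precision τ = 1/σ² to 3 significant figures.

For Normal(μ,σ), the p-quantile is μ + z_p·σ. Here z_{0.4} = -0.2533, z_{0.85} = 1.036.
So 3.76 = μ − 0.2533σ and 11.9 = μ + 1.036σ.
Subtracting: σ = (11.9 − 3.76)/(1.036 − (-0.2533)) = 6.31.
Then μ = 3.76 − (-0.2533)·6.31 = 5.36.
Precision τ = 1/σ² = 1/6.311² = 0.0251.

μ = 5.36, τ = 0.0251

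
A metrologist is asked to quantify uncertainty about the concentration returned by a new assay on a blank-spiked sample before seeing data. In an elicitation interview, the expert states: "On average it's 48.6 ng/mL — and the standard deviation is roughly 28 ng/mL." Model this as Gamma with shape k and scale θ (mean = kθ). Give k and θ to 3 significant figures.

For Gamma(k, scale θ): mean = kθ, variance = kθ², so CV = 1/√k.
CV = SD/mean = 28/48.6 = 0.5761, hence k = 1/CV² = 3.01.
Then θ = mean/k = 48.6/3.01 = 16.1.

k ≈ 3.01, θ ≈ 16.1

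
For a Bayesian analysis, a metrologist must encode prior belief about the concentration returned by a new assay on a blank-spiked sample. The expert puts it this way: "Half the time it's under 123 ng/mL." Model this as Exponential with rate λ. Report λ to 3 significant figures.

λ ≈ 0.00564

Exponential median = ln 2 / λ, so λ = ln 2 / 123.0 = 0.00564.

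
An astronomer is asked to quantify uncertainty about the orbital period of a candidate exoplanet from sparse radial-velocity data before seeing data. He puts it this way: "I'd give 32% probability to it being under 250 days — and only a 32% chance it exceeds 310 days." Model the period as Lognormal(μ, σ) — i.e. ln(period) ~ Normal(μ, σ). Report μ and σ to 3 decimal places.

μ ≈ 5.629, σ ≈ 0.230

If T ~ Lognormal(μ,σ) then ln T ~ Normal(μ,σ), so the p-quantile of ln T is μ + z_p·σ.
ln(250) = 5.521 and ln(310) = 5.737; z_{0.32} = -0.4677, z_{0.68} = 0.4677.
σ = (5.737 − 5.521)/(0.4677 − (-0.4677)) = 0.230.
μ = 5.521 − (-0.4677)·0.230 = 5.629.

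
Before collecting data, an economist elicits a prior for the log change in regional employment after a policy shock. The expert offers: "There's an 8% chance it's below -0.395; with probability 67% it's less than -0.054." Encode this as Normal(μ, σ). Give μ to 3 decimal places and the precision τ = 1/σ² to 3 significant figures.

μ = -0.135, τ = 29.3

For Normal(μ,σ), the p-quantile is μ + z_p·σ. Here z_{0.08} = -1.405, z_{0.67} = 0.4399.
So -0.395 = μ − 1.405σ and -0.054 = μ + 0.4399σ.
Subtracting: σ = (-0.054 − -0.395)/(0.4399 − (-1.405)) = 0.185.
Then μ = -0.395 − (-1.405)·0.185 = -0.135.
Precision τ = 1/σ² = 1/0.1848² = 29.3.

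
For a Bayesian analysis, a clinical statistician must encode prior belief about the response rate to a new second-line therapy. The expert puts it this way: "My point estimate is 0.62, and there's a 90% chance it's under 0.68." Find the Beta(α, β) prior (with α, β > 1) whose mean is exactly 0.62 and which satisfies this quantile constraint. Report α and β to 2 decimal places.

α ≈ 65.31, β ≈ 40.03

With mean 0.62 fixed, write α = 0.62s, β = 0.38s where s = α+β.
Need P(θ < 0.68) = 0.9 under Beta(0.62s, 0.38s). Normal approximation: (q−m)/√(m(1−m)/s) ≈ z_{0.9} = 1.28, so s ≈ 0.62·0.38·(1.28)²/(0.68−0.62)² = 107.5.
At s = 107.5: P(θ<0.68) ≈ 0.902. Adjusting to match 0.9 gives s ≈ 105.34.
So α = 0.62·105.34 ≈ 65.31, β = 0.38·105.34 ≈ 40.03.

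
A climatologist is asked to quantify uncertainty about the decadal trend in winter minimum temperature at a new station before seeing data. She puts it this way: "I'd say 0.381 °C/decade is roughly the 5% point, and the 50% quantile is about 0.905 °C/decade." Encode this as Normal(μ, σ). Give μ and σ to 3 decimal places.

μ = 0.905, σ = 0.319

For Normal(μ,σ), the p-quantile is μ + z_p·σ. Here z_{0.05} = -1.645, z_{0.5} = 0.
So 0.381 = μ − 1.645σ and 0.905 = μ + 0σ.
Subtracting: σ = (0.905 − 0.381)/(0 − (-1.645)) = 0.319.
Then μ = 0.381 − (-1.645)·0.319 = 0.905.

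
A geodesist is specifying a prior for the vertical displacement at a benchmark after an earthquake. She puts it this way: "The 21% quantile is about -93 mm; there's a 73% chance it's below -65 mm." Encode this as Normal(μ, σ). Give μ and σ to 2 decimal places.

μ = -77.09, σ = 19.73

For Normal(μ,σ), the p-quantile is μ + z_p·σ. Here z_{0.21} = -0.8064, z_{0.73} = 0.6128.
So -93 = μ − 0.8064σ and -65 = μ + 0.6128σ.
Subtracting: σ = (-65 − -93)/(0.6128 − (-0.8064)) = 19.73.
Then μ = -93 − (-0.8064)·19.73 = -77.09.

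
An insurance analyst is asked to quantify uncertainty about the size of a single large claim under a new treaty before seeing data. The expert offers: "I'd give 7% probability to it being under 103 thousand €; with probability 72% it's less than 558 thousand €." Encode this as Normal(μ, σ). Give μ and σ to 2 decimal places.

μ = 429.18, σ = 221.02

For Normal(μ,σ), the p-quantile is μ + z_p·σ. Here z_{0.07} = -1.476, z_{0.72} = 0.5828.
So 103 = μ − 1.476σ and 558 = μ + 0.5828σ.
Subtracting: σ = (558 − 103)/(0.5828 − (-1.476)) = 221.02.
Then μ = 103 − (-1.476)·221.02 = 429.18.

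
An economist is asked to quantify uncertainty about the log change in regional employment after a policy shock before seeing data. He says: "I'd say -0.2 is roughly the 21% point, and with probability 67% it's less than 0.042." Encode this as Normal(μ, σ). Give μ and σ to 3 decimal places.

The p-quantile of Normal(μ,σ) is μ + z_p·σ, with z_{0.21} = -0.8064 and z_{0.67} = 0.4399.
Eliminate σ: μ = (z₂·x₁ − z₁·x₂)/(z₂ − z₁) = (0.4399·-0.2 − (-0.8064)·0.042)/1.246 = -0.043.
Then σ = (x₂ − x₁)/(z₂ − z₁) = (0.042 − -0.2)/1.246 = 0.194.

μ = -0.043, σ = 0.194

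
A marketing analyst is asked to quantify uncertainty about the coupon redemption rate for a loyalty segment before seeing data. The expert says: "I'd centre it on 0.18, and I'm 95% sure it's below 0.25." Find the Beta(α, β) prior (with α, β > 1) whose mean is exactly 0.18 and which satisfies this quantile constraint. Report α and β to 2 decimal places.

α ≈ 16.25, β ≈ 74.03

With mean 0.18 fixed, write α = 0.18s, β = 0.82s where s = α+β.
Need P(θ < 0.25) = 0.95 under Beta(0.18s, 0.82s). Normal approximation: (q−m)/√(m(1−m)/s) ≈ z_{0.95} = 1.64, so s ≈ 0.18·0.82·(1.64)²/(0.25−0.18)² = 81.5.
At s = 81.5: P(θ<0.25) ≈ 0.942. Adjusting to match 0.95 gives s ≈ 90.28.
So α = 0.18·90.28 ≈ 16.25, β = 0.82·90.28 ≈ 74.03.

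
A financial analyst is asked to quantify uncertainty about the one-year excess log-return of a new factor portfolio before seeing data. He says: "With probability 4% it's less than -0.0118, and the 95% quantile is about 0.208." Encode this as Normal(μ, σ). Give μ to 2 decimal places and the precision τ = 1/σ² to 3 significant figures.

μ = 0.10, τ = 239

For Normal(μ,σ), the p-quantile is μ + z_p·σ. Here z_{0.04} = -1.751, z_{0.95} = 1.645.
So -0.0118 = μ − 1.751σ and 0.208 = μ + 1.645σ.
Subtracting: σ = (0.208 − -0.0118)/(1.645 − (-1.751)) = 0.06.
Then μ = -0.0118 − (-1.751)·0.06 = 0.10.
Precision τ = 1/σ² = 1/0.06473² = 239.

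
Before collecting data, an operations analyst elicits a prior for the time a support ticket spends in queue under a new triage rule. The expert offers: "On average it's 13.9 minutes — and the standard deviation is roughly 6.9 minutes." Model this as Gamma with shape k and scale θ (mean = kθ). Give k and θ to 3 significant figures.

For Gamma(k, scale θ): mean = kθ, variance = kθ², so CV = 1/√k.
CV = SD/mean = 6.9/13.9 = 0.4964, hence k = 1/CV² = 4.06.
Then θ = mean/k = 13.9/4.06 = 3.43.

k ≈ 4.06, θ ≈ 3.43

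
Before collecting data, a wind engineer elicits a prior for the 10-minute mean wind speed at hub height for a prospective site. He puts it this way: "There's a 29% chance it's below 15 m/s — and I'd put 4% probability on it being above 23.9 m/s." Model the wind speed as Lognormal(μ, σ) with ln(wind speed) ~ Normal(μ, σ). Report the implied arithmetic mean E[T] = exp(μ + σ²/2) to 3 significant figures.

If T ~ Lognormal(μ,σ) then ln T ~ Normal(μ,σ), so the p-quantile of ln T is μ + z_p·σ.
ln(15) = 2.708 and ln(23.9) = 3.174; z_{0.29} = -0.5534, z_{0.96} = 1.751.
σ = (3.174 − 2.708)/(1.751 − (-0.5534)) = 0.202.
μ = 2.708 − (-0.5534)·0.202 = 2.820.
E[T] = exp(μ + σ²/2) = exp(2.820 + 0.0204) = 17.1 m/s.

E[T] ≈ 17.1 m/s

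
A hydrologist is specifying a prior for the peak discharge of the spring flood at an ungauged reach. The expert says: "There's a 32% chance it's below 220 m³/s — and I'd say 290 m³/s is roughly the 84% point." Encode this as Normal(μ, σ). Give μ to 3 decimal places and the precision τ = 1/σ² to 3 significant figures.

The p-quantile of Normal(μ,σ) is μ + z_p·σ, with z_{0.32} = -0.4677 and z_{0.84} = 0.9945.
Eliminate σ: μ = (z₂·x₁ − z₁·x₂)/(z₂ − z₁) = (0.9945·220 − (-0.4677)·290)/1.462 = 242.391.
Then σ = (x₂ − x₁)/(z₂ − z₁) = (290 − 220)/1.462 = 47.874.
Precision τ = 1/σ² = 1/47.87² = 0.000436.

μ = 242.391, τ = 0.000436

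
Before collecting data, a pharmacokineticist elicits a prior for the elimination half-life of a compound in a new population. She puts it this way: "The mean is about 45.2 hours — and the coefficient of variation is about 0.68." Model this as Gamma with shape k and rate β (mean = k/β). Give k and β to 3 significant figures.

k ≈ 2.16, β ≈ 0.0478

For Gamma(k, rate β): mean = k/β, variance = k/β², so CV = 1/√k.
CV = 0.68, hence k = 1/CV² = 2.16.
Then β = k/mean = 2.16/45.2 = 0.0478.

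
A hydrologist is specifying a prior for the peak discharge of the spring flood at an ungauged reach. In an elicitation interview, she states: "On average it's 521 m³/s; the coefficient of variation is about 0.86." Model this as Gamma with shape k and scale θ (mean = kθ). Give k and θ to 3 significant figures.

k ≈ 1.35, θ ≈ 385

For Gamma(k, scale θ): mean = kθ, variance = kθ², so CV = 1/√k.
CV = 0.86, hence k = 1/CV² = 1.35.
Then θ = mean/k = 521/1.35 = 385.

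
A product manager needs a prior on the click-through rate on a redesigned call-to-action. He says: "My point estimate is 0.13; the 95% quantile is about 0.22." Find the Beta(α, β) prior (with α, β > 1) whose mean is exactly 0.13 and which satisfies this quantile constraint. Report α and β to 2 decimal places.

With mean 0.13 fixed, write α = 0.13s, β = 0.87s where s = α+β.
Need P(θ < 0.22) = 0.95 under Beta(0.13s, 0.87s). Normal approximation: (q−m)/√(m(1−m)/s) ≈ z_{0.95} = 1.64, so s ≈ 0.13·0.87·(1.64)²/(0.22−0.13)² = 37.8.
At s = 37.8: P(θ<0.22) ≈ 0.936. Adjusting to match 0.95 gives s ≈ 45.04.
So α = 0.13·45.04 ≈ 5.86, β = 0.87·45.04 ≈ 39.18.

α ≈ 5.86, β ≈ 39.18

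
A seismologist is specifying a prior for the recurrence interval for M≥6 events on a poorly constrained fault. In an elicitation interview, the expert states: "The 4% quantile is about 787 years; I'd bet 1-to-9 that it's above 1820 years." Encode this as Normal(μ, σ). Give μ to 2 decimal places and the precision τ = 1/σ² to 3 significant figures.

μ = 1383.41, τ = 8.62e-06

The p-quantile of Normal(μ,σ) is μ + z_p·σ, with z_{0.04} = -1.751 and z_{0.9} = 1.282.
Eliminate σ: μ = (z₂·x₁ − z₁·x₂)/(z₂ − z₁) = (1.282·787 − (-1.751)·1820)/3.032 = 1383.41.
Then σ = (x₂ − x₁)/(z₂ − z₁) = (1820 − 787)/3.032 = 340.67.
Precision τ = 1/σ² = 1/340.7² = 8.62e-06.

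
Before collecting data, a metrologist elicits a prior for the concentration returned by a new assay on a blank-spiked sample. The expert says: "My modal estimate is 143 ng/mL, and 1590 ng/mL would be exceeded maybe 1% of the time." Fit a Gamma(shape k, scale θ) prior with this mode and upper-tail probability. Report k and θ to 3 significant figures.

Gamma(k,θ) with k>1 has mode (k−1)θ, so θ = 143/(k−1).
Need P(X < 1590) = 0.99 with θ tied to k this way. Start at k = 2, θ = 143: P(X<1590) ≈ 1.000.
Too high — lower k to spread out. Iterating converges to k ≈ 1.51.
Then θ = 143/(1.51−1) ≈ 279.

k ≈ 1.51, θ ≈ 279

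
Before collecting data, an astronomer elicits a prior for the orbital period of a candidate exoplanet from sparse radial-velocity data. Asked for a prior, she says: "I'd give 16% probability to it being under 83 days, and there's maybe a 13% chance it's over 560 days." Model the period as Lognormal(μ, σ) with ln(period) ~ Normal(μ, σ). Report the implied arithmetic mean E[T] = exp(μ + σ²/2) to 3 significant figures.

If T ~ Lognormal(μ,σ) then ln T ~ Normal(μ,σ), so the p-quantile of ln T is μ + z_p·σ.
ln(83) = 4.419 and ln(560) = 6.328; z_{0.16} = -0.9945, z_{0.87} = 1.126.
σ = (6.328 − 4.419)/(1.126 − (-0.9945)) = 0.900.
μ = 4.419 − (-0.9945)·0.900 = 5.314.
E[T] = exp(μ + σ²/2) = exp(5.314 + 0.4051) = 305 days.

E[T] ≈ 305 days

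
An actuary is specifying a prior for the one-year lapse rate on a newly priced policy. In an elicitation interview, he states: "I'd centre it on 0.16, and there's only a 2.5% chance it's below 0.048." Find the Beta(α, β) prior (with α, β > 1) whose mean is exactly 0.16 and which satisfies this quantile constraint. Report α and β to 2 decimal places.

α ≈ 4.07, β ≈ 21.35

With mean 0.16 fixed, write α = 0.16s, β = 0.84s where s = α+β.
Need P(θ < 0.048) = 0.025 under Beta(0.16s, 0.84s). Normal approximation: (q−m)/√(m(1−m)/s) ≈ z_{0.025} = -1.96, so s ≈ 0.16·0.84·(-1.96)²/(0.048−0.16)² = 41.2.
At s = 41.2: P(θ<0.048) ≈ 0.005. Adjusting to match 0.025 gives s ≈ 25.42.
So α = 0.16·25.42 ≈ 4.07, β = 0.84·25.42 ≈ 21.35.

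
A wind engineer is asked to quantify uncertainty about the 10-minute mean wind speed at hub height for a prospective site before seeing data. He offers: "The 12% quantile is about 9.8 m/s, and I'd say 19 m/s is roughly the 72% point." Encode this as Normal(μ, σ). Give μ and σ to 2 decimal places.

For Normal(μ,σ), the p-quantile is μ + z_p·σ. Here z_{0.12} = -1.175, z_{0.72} = 0.5828.
So 9.8 = μ − 1.175σ and 19 = μ + 0.5828σ.
Subtracting: σ = (19 − 9.8)/(0.5828 − (-1.175)) = 5.23.
Then μ = 9.8 − (-1.175)·5.23 = 15.95.

μ = 15.95, σ = 5.23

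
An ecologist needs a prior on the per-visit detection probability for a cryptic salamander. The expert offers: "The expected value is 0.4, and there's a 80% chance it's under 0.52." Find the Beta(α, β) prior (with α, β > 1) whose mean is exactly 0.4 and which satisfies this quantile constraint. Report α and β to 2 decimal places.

With mean 0.4 fixed, write α = 0.4s, β = 0.6s where s = α+β.
Need P(θ < 0.52) = 0.8 under Beta(0.4s, 0.6s). Normal approximation: (q−m)/√(m(1−m)/s) ≈ z_{0.8} = 0.842, so s ≈ 0.4·0.6·(0.842)²/(0.52−0.4)² = 11.8.
At s = 11.8: P(θ<0.52) ≈ 0.802. Adjusting to match 0.8 gives s ≈ 11.59.
So α = 0.4·11.59 ≈ 4.64, β = 0.6·11.59 ≈ 6.95.

α ≈ 4.64, β ≈ 6.95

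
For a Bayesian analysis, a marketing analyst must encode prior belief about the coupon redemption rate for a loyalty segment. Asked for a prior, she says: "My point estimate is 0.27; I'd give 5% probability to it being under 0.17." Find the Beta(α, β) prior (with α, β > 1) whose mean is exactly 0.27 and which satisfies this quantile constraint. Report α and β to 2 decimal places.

With mean 0.27 fixed, write α = 0.27s, β = 0.73s where s = α+β.
Need P(θ < 0.17) = 0.05 under Beta(0.27s, 0.73s). Normal approximation: (q−m)/√(m(1−m)/s) ≈ z_{0.05} = -1.64, so s ≈ 0.27·0.73·(-1.64)²/(0.17−0.27)² = 53.3.
At s = 53.3: P(θ<0.17) ≈ 0.039. Adjusting to match 0.05 gives s ≈ 46.63.
So α = 0.27·46.63 ≈ 12.59, β = 0.73·46.63 ≈ 34.04.

α ≈ 12.59, β ≈ 34.04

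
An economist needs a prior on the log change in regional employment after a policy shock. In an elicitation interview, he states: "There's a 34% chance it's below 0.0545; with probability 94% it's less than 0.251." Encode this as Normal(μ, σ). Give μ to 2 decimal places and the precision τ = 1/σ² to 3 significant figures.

μ = 0.10, τ = 100

For Normal(μ,σ), the p-quantile is μ + z_p·σ. Here z_{0.34} = -0.4125, z_{0.94} = 1.555.
So 0.0545 = μ − 0.4125σ and 0.251 = μ + 1.555σ.
Subtracting: σ = (0.251 − 0.0545)/(1.555 − (-0.4125)) = 0.10.
Then μ = 0.0545 − (-0.4125)·0.10 = 0.10.
Precision τ = 1/σ² = 1/0.09989² = 100.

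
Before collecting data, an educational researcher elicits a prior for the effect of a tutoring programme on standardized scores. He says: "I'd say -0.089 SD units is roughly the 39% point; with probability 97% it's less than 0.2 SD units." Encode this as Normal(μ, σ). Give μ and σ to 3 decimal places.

μ = -0.052, σ = 0.134

For Normal(μ,σ), the p-quantile is μ + z_p·σ. Here z_{0.39} = -0.2793, z_{0.97} = 1.881.
So -0.089 = μ − 0.2793σ and 0.2 = μ + 1.881σ.
Subtracting: σ = (0.2 − -0.089)/(1.881 − (-0.2793)) = 0.134.
Then μ = -0.089 − (-0.2793)·0.134 = -0.052.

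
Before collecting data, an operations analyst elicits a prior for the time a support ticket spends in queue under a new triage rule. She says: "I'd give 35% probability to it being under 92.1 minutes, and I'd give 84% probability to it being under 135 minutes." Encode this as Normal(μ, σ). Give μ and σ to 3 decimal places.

μ = 104.080, σ = 31.092

For Normal(μ,σ), the p-quantile is μ + z_p·σ. Here z_{0.35} = -0.3853, z_{0.84} = 0.9945.
So 92.1 = μ − 0.3853σ and 135 = μ + 0.9945σ.
Subtracting: σ = (135 − 92.1)/(0.9945 − (-0.3853)) = 31.092.
Then μ = 92.1 − (-0.3853)·31.092 = 104.080.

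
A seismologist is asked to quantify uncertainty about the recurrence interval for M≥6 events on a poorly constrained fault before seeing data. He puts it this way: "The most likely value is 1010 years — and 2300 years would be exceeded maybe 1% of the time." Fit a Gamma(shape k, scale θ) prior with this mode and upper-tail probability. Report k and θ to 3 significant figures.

Gamma(k,θ) with k>1 has mode (k−1)θ, so θ = 1010/(k−1).
Need P(X < 2300) = 0.99 with θ tied to k this way. Start at k = 2, θ = 1010: P(X<2300) ≈ 0.664.
Too low — raise k to concentrate. Iterating converges to k ≈ 8.07.
Then θ = 1010/(8.07−1) ≈ 143.

k ≈ 8.07, θ ≈ 143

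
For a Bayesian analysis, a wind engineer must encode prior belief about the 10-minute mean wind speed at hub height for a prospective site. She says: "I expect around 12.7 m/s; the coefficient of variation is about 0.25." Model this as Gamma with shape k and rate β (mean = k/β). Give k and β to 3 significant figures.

k ≈ 16, β ≈ 1.26

For Gamma(k, rate β): mean = k/β, variance = k/β², so CV = 1/√k.
CV = 0.25, hence k = 1/CV² = 16.
Then β = k/mean = 16/12.7 = 1.26.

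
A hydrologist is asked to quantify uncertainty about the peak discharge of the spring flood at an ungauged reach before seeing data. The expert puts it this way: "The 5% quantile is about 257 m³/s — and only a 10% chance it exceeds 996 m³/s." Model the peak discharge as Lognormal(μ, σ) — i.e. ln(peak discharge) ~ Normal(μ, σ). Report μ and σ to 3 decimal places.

If T ~ Lognormal(μ,σ) then ln T ~ Normal(μ,σ), so the p-quantile of ln T is μ + z_p·σ.
ln(257) = 5.549 and ln(996) = 6.904; z_{0.05} = -1.645, z_{0.9} = 1.282.
σ = (6.904 − 5.549)/(1.282 − (-1.645)) = 0.463.
μ = 5.549 − (-1.645)·0.463 = 6.311.

μ ≈ 6.311, σ ≈ 0.463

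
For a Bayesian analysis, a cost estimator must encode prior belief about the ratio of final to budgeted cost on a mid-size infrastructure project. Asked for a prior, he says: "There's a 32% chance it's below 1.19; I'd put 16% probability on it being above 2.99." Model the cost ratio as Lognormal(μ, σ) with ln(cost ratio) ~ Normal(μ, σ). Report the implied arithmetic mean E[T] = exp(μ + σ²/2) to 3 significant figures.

E[T] ≈ 1.95

If T ~ Lognormal(μ,σ) then ln T ~ Normal(μ,σ), so the p-quantile of ln T is μ + z_p·σ.
ln(1.19) = 0.174 and ln(2.99) = 1.095; z_{0.32} = -0.4677, z_{0.84} = 0.9945.
σ = (1.095 − 0.174)/(0.9945 − (-0.4677)) = 0.630.
μ = 0.174 − (-0.4677)·0.630 = 0.469.
E[T] = exp(μ + σ²/2) = exp(0.469 + 0.1985) = 1.95.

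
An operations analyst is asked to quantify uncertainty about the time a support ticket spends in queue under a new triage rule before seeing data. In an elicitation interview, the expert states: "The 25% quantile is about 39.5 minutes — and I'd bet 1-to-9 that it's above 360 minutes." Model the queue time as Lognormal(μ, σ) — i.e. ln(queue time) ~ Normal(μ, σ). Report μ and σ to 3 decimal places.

If T ~ Lognormal(μ,σ) then ln T ~ Normal(μ,σ), so the p-quantile of ln T is μ + z_p·σ.
ln(39.5) = 3.676 and ln(360) = 5.886; z_{0.25} = -0.6745, z_{0.9} = 1.282.
σ = (5.886 − 3.676)/(1.282 − (-0.6745)) = 1.130.
μ = 3.676 − (-0.6745)·1.130 = 4.438.

μ ≈ 4.438, σ ≈ 1.130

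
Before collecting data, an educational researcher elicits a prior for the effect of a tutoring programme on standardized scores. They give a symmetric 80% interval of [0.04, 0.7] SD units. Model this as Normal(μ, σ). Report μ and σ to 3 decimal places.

A symmetric 80% interval runs μ ± z·σ with z = 1.282.
Half-width = 0.33, so σ = 0.33/1.282 = 0.258.
μ is the interval midpoint, 0.370.

μ = 0.370, σ = 0.258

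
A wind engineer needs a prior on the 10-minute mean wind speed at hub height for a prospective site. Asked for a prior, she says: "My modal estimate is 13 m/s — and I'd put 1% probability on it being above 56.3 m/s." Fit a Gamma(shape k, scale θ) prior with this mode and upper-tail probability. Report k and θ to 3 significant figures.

Gamma(k,θ) with k>1 has mode (k−1)θ, so θ = 13/(k−1).
Need P(X < 56.3) = 0.99 with θ tied to k this way. Start at k = 2, θ = 13: P(X<56.3) ≈ 0.930.
Too low — raise k to concentrate. Iterating converges to k ≈ 2.9.
Then θ = 13/(2.9−1) ≈ 6.83.

k ≈ 2.9, θ ≈ 6.83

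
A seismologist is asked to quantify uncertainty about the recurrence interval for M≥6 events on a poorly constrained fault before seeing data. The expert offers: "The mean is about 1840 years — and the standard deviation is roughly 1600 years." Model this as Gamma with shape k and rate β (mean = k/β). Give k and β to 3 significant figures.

k ≈ 1.32, β ≈ 0.000719

For Gamma(k, rate β): mean = k/β, variance = k/β², so CV = 1/√k.
CV = SD/mean = 1600/1840 = 0.8696, hence k = 1/CV² = 1.32.
Then β = k/mean = 1.32/1840 = 0.000719.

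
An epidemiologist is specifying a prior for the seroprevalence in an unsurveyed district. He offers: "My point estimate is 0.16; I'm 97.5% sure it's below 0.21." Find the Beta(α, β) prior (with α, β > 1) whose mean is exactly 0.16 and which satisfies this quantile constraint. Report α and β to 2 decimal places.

With mean 0.16 fixed, write α = 0.16s, β = 0.84s where s = α+β.
Need P(θ < 0.21) = 0.975 under Beta(0.16s, 0.84s). Normal approximation: (q−m)/√(m(1−m)/s) ≈ z_{0.975} = 1.96, so s ≈ 0.16·0.84·(1.96)²/(0.21−0.16)² = 206.5.
At s = 206.5: P(θ<0.21) ≈ 0.969. Adjusting to match 0.975 gives s ≈ 229.73.
So α = 0.16·229.73 ≈ 36.76, β = 0.84·229.73 ≈ 192.97.

α ≈ 36.76, β ≈ 192.97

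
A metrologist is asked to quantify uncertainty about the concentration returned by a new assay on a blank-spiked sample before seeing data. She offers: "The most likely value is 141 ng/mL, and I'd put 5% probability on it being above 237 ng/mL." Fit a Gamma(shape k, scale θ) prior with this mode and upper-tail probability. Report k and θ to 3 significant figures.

Gamma(k,θ) with k>1 has mode (k−1)θ, so θ = 141/(k−1).
Need P(X < 237) = 0.95 with θ tied to k this way. Start at k = 2, θ = 141: P(X<237) ≈ 0.501.
Too low — raise k to concentrate. Iterating converges to k ≈ 11.4.
Then θ = 141/(11.4−1) ≈ 13.6.

k ≈ 11.4, θ ≈ 13.6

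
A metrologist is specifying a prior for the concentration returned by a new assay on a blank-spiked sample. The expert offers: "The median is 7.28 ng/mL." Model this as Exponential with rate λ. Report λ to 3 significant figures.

λ ≈ 0.0952

Exponential median = ln 2 / λ, so λ = ln 2 / 7.28 = 0.0952.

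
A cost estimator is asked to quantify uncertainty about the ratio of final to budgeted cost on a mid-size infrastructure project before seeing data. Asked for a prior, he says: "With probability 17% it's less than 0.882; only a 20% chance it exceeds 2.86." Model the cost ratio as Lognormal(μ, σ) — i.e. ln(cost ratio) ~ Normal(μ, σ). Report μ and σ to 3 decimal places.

μ ≈ 0.499, σ ≈ 0.655

If T ~ Lognormal(μ,σ) then ln T ~ Normal(μ,σ), so the p-quantile of ln T is μ + z_p·σ.
ln(0.882) = -0.1256 and ln(2.86) = 1.051; z_{0.17} = -0.9542, z_{0.8} = 0.8416.
σ = (1.051 − -0.1256)/(0.8416 − (-0.9542)) = 0.655.
μ = -0.1256 − (-0.9542)·0.655 = 0.499.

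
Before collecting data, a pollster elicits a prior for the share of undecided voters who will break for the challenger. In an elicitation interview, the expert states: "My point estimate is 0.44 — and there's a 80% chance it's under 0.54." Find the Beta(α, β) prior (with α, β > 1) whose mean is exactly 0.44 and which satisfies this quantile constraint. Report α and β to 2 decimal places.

α ≈ 7.63, β ≈ 9.72

With mean 0.44 fixed, write α = 0.44s, β = 0.56s where s = α+β.
Need P(θ < 0.54) = 0.8 under Beta(0.44s, 0.56s). Normal approximation: (q−m)/√(m(1−m)/s) ≈ z_{0.8} = 0.842, so s ≈ 0.44·0.56·(0.842)²/(0.54−0.44)² = 17.5.
At s = 17.5: P(θ<0.54) ≈ 0.801. Adjusting to match 0.8 gives s ≈ 17.35.
So α = 0.44·17.35 ≈ 7.63, β = 0.56·17.35 ≈ 9.72.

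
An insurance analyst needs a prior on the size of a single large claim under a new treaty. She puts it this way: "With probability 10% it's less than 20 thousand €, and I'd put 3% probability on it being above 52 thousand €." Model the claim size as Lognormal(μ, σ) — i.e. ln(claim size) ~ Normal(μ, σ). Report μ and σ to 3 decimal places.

If T ~ Lognormal(μ,σ) then ln T ~ Normal(μ,σ), so the p-quantile of ln T is μ + z_p·σ.
ln(20) = 2.996 and ln(52) = 3.951; z_{0.1} = -1.282, z_{0.97} = 1.881.
σ = (3.951 − 2.996)/(1.881 − (-1.282)) = 0.302.
μ = 2.996 − (-1.282)·0.302 = 3.383.

μ ≈ 3.383, σ ≈ 0.302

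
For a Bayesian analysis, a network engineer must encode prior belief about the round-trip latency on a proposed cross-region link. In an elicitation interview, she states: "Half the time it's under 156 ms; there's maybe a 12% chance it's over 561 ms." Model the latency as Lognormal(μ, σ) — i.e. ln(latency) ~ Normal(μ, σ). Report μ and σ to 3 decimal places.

If T ~ Lognormal(μ,σ) then ln T ~ Normal(μ,σ), so the p-quantile of ln T is μ + z_p·σ.
ln(156) = 5.05 and ln(561) = 6.33; z_{0.5} = 0, z_{0.88} = 1.175.
σ = (6.33 − 5.05)/(1.175 − (0)) = 1.089.
μ = 5.05 − (0)·1.089 = 5.050.

μ ≈ 5.050, σ ≈ 1.089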